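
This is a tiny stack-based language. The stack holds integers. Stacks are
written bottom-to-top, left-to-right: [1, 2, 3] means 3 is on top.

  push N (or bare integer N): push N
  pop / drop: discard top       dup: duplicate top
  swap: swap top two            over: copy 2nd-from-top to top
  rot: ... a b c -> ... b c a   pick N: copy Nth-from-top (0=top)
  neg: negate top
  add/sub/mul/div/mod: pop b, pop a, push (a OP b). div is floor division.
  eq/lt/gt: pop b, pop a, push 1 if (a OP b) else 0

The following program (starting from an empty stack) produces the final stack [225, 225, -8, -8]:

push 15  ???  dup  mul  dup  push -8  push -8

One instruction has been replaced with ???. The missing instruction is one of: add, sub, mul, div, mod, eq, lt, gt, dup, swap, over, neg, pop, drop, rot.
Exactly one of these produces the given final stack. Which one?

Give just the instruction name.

Stack before ???: [15]
Stack after ???:  [-15]
The instruction that transforms [15] -> [-15] is: neg

Answer: neg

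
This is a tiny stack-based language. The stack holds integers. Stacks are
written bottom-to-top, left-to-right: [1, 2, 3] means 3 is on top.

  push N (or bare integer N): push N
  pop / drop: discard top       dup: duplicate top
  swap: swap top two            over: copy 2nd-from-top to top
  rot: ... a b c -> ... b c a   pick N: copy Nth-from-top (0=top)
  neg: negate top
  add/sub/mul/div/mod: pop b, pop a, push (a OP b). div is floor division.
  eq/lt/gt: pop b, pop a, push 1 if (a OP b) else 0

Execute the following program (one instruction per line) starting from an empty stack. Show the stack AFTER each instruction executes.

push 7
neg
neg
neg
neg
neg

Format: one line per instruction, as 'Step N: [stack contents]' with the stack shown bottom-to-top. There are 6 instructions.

Step 1: [7]
Step 2: [-7]
Step 3: [7]
Step 4: [-7]
Step 5: [7]
Step 6: [-7]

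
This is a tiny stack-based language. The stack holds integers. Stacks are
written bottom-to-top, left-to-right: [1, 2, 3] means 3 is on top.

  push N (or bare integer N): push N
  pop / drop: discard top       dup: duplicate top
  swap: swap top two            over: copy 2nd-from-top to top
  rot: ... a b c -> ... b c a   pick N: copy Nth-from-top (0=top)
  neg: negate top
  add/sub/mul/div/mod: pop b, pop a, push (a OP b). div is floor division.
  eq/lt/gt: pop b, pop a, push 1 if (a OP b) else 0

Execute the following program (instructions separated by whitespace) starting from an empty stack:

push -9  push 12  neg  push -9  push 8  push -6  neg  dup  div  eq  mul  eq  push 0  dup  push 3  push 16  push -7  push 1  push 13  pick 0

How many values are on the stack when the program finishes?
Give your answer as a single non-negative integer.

After 'push -9': stack = [-9] (depth 1)
After 'push 12': stack = [-9, 12] (depth 2)
After 'neg': stack = [-9, -12] (depth 2)
After 'push -9': stack = [-9, -12, -9] (depth 3)
After 'push 8': stack = [-9, -12, -9, 8] (depth 4)
After 'push -6': stack = [-9, -12, -9, 8, -6] (depth 5)
After 'neg': stack = [-9, -12, -9, 8, 6] (depth 5)
After 'dup': stack = [-9, -12, -9, 8, 6, 6] (depth 6)
After 'div': stack = [-9, -12, -9, 8, 1] (depth 5)
After 'eq': stack = [-9, -12, -9, 0] (depth 4)
After 'mul': stack = [-9, -12, 0] (depth 3)
After 'eq': stack = [-9, 0] (depth 2)
After 'push 0': stack = [-9, 0, 0] (depth 3)
After 'dup': stack = [-9, 0, 0, 0] (depth 4)
After 'push 3': stack = [-9, 0, 0, 0, 3] (depth 5)
After 'push 16': stack = [-9, 0, 0, 0, 3, 16] (depth 6)
After 'push -7': stack = [-9, 0, 0, 0, 3, 16, -7] (depth 7)
After 'push 1': stack = [-9, 0, 0, 0, 3, 16, -7, 1] (depth 8)
After 'push 13': stack = [-9, 0, 0, 0, 3, 16, -7, 1, 13] (depth 9)
After 'pick 0': stack = [-9, 0, 0, 0, 3, 16, -7, 1, 13, 13] (depth 10)

Answer: 10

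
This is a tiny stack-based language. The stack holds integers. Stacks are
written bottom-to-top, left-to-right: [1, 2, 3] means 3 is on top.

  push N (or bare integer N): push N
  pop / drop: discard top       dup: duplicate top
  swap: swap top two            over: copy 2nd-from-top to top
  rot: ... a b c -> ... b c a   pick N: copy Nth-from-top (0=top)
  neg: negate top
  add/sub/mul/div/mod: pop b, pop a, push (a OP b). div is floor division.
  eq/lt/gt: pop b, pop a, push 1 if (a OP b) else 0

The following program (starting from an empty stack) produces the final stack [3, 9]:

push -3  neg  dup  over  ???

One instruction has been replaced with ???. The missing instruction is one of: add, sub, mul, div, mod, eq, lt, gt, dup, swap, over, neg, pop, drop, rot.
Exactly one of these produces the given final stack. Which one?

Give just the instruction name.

Answer: mul

Derivation:
Stack before ???: [3, 3, 3]
Stack after ???:  [3, 9]
The instruction that transforms [3, 3, 3] -> [3, 9] is: mul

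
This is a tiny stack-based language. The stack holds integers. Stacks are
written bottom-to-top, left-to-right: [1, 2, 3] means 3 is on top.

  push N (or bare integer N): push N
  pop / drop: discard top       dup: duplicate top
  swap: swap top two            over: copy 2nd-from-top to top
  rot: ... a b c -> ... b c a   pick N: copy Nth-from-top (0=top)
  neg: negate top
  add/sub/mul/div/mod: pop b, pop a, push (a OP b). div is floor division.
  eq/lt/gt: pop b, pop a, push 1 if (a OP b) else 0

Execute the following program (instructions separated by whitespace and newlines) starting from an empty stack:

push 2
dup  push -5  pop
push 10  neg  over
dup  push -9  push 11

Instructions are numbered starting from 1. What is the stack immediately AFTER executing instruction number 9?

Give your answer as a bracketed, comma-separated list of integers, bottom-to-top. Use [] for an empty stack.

Answer: [2, 2, -10, 2, 2, -9]

Derivation:
Step 1 ('push 2'): [2]
Step 2 ('dup'): [2, 2]
Step 3 ('push -5'): [2, 2, -5]
Step 4 ('pop'): [2, 2]
Step 5 ('push 10'): [2, 2, 10]
Step 6 ('neg'): [2, 2, -10]
Step 7 ('over'): [2, 2, -10, 2]
Step 8 ('dup'): [2, 2, -10, 2, 2]
Step 9 ('push -9'): [2, 2, -10, 2, 2, -9]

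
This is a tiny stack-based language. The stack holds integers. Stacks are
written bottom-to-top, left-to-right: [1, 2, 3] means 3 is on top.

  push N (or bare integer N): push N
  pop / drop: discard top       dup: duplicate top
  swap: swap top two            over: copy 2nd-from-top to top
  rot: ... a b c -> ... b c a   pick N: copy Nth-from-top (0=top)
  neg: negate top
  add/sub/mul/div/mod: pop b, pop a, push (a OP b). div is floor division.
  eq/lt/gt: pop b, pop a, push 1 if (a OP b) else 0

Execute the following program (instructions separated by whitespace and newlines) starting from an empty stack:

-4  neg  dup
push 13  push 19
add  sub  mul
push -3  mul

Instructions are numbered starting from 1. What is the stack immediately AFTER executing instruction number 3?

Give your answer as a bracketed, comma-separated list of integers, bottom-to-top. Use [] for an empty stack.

Answer: [4, 4]

Derivation:
Step 1 ('-4'): [-4]
Step 2 ('neg'): [4]
Step 3 ('dup'): [4, 4]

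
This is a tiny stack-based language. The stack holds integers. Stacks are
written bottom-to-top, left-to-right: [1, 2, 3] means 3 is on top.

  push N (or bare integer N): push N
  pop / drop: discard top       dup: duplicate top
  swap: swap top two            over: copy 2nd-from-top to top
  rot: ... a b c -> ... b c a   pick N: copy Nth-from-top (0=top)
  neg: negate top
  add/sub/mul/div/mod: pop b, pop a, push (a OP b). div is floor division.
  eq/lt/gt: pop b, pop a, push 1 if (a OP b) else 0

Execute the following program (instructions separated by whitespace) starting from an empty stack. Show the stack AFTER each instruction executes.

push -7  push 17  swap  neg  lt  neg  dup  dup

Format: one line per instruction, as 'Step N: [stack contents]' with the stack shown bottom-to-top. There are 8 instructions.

Step 1: [-7]
Step 2: [-7, 17]
Step 3: [17, -7]
Step 4: [17, 7]
Step 5: [0]
Step 6: [0]
Step 7: [0, 0]
Step 8: [0, 0, 0]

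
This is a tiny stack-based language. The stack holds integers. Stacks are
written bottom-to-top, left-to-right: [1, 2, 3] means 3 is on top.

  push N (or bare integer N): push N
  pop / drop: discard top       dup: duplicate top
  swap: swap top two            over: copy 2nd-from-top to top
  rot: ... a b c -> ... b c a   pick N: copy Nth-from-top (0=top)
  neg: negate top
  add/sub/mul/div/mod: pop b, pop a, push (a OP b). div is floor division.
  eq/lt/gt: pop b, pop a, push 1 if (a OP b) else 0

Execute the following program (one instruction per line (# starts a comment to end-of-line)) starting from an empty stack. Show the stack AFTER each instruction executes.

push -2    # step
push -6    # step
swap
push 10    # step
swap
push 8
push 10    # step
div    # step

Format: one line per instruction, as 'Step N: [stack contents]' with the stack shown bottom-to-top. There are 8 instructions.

Step 1: [-2]
Step 2: [-2, -6]
Step 3: [-6, -2]
Step 4: [-6, -2, 10]
Step 5: [-6, 10, -2]
Step 6: [-6, 10, -2, 8]
Step 7: [-6, 10, -2, 8, 10]
Step 8: [-6, 10, -2, 0]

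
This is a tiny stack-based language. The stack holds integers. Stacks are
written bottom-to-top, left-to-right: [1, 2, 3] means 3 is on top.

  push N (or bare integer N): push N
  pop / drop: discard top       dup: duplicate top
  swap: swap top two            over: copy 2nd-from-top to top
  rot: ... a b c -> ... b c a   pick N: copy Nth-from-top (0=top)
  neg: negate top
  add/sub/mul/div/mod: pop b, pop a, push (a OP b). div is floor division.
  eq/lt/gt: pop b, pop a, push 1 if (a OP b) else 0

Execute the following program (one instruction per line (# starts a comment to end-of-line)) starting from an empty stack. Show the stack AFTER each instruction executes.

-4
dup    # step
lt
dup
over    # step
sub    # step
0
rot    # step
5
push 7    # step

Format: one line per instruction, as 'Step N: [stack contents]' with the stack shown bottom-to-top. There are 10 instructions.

Step 1: [-4]
Step 2: [-4, -4]
Step 3: [0]
Step 4: [0, 0]
Step 5: [0, 0, 0]
Step 6: [0, 0]
Step 7: [0, 0, 0]
Step 8: [0, 0, 0]
Step 9: [0, 0, 0, 5]
Step 10: [0, 0, 0, 5, 7]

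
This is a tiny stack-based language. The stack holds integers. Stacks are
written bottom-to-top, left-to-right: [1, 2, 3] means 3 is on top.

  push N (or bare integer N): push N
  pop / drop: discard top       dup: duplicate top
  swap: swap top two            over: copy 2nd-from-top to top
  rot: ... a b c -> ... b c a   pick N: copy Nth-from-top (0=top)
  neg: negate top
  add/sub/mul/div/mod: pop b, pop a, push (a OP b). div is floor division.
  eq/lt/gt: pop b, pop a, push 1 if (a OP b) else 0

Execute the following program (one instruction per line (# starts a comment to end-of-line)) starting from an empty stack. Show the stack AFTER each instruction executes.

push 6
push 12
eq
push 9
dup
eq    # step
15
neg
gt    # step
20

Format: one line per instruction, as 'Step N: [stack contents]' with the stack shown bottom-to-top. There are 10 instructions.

Step 1: [6]
Step 2: [6, 12]
Step 3: [0]
Step 4: [0, 9]
Step 5: [0, 9, 9]
Step 6: [0, 1]
Step 7: [0, 1, 15]
Step 8: [0, 1, -15]
Step 9: [0, 1]
Step 10: [0, 1, 20]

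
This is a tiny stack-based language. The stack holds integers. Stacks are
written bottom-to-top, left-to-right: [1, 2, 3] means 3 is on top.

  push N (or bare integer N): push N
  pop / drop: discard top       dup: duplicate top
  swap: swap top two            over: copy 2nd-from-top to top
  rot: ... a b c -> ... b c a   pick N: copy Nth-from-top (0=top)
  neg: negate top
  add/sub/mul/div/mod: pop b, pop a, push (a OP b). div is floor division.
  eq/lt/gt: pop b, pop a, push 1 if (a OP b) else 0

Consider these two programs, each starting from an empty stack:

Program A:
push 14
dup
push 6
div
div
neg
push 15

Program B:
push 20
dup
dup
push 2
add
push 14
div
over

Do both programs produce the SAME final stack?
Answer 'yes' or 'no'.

Program A trace:
  After 'push 14': [14]
  After 'dup': [14, 14]
  After 'push 6': [14, 14, 6]
  After 'div': [14, 2]
  After 'div': [7]
  After 'neg': [-7]
  After 'push 15': [-7, 15]
Program A final stack: [-7, 15]

Program B trace:
  After 'push 20': [20]
  After 'dup': [20, 20]
  After 'dup': [20, 20, 20]
  After 'push 2': [20, 20, 20, 2]
  After 'add': [20, 20, 22]
  After 'push 14': [20, 20, 22, 14]
  After 'div': [20, 20, 1]
  After 'over': [20, 20, 1, 20]
Program B final stack: [20, 20, 1, 20]
Same: no

Answer: no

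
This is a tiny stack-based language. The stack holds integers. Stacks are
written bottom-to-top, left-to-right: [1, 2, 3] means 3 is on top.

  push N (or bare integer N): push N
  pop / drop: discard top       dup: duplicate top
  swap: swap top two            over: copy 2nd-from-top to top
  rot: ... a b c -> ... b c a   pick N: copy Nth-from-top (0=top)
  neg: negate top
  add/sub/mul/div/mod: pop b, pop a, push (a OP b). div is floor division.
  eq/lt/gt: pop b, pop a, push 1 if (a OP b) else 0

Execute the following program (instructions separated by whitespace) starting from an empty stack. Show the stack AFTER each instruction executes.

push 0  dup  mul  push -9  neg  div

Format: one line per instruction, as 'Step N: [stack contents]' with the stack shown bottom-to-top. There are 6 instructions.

Step 1: [0]
Step 2: [0, 0]
Step 3: [0]
Step 4: [0, -9]
Step 5: [0, 9]
Step 6: [0]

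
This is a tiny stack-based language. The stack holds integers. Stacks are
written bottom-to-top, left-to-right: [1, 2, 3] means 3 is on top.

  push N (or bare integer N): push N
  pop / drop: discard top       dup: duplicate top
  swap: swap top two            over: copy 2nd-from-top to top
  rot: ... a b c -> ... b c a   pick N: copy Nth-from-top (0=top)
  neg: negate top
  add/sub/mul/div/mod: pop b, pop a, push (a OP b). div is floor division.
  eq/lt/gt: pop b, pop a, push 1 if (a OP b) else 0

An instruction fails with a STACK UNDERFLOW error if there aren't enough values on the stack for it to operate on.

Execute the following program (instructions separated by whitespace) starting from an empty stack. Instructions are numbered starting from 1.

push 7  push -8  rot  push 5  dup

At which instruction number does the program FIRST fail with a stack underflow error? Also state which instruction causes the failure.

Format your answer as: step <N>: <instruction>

Answer: step 3: rot

Derivation:
Step 1 ('push 7'): stack = [7], depth = 1
Step 2 ('push -8'): stack = [7, -8], depth = 2
Step 3 ('rot'): needs 3 value(s) but depth is 2 — STACK UNDERFLOW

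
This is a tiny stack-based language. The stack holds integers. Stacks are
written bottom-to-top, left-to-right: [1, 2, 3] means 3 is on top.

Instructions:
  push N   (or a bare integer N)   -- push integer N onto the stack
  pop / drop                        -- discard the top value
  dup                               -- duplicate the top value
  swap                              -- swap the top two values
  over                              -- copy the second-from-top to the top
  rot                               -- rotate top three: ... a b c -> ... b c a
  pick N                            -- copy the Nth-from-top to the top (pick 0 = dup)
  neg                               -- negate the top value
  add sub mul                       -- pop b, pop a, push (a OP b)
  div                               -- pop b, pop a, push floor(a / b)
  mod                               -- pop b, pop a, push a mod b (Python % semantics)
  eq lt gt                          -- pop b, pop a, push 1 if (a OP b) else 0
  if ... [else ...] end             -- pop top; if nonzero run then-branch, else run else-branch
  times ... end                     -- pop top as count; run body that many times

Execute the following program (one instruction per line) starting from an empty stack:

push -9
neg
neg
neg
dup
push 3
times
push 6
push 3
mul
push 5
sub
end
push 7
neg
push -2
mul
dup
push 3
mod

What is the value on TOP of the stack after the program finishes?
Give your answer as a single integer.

Answer: 2

Derivation:
After 'push -9': [-9]
After 'neg': [9]
After 'neg': [-9]
After 'neg': [9]
After 'dup': [9, 9]
After 'push 3': [9, 9, 3]
After 'times': [9, 9]
After 'push 6': [9, 9, 6]
After 'push 3': [9, 9, 6, 3]
After 'mul': [9, 9, 18]
  ...
After 'mul': [9, 9, 13, 13, 18]
After 'push 5': [9, 9, 13, 13, 18, 5]
After 'sub': [9, 9, 13, 13, 13]
After 'push 7': [9, 9, 13, 13, 13, 7]
After 'neg': [9, 9, 13, 13, 13, -7]
After 'push -2': [9, 9, 13, 13, 13, -7, -2]
After 'mul': [9, 9, 13, 13, 13, 14]
After 'dup': [9, 9, 13, 13, 13, 14, 14]
After 'push 3': [9, 9, 13, 13, 13, 14, 14, 3]
After 'mod': [9, 9, 13, 13, 13, 14, 2]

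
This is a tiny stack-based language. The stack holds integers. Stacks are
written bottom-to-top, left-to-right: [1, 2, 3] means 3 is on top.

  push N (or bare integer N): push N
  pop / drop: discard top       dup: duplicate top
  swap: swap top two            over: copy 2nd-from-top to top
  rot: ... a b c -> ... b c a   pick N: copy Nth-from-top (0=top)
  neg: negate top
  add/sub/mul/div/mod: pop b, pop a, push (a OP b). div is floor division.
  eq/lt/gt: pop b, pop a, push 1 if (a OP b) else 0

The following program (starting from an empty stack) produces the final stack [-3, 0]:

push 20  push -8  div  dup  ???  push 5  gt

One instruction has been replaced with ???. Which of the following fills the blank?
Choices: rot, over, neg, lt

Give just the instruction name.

Stack before ???: [-3, -3]
Stack after ???:  [-3, 3]
Checking each choice:
  rot: stack underflow (need 3, have 2)
  over: produces [-3, -3, 0]
  neg: MATCH
  lt: produces [0]


Answer: neg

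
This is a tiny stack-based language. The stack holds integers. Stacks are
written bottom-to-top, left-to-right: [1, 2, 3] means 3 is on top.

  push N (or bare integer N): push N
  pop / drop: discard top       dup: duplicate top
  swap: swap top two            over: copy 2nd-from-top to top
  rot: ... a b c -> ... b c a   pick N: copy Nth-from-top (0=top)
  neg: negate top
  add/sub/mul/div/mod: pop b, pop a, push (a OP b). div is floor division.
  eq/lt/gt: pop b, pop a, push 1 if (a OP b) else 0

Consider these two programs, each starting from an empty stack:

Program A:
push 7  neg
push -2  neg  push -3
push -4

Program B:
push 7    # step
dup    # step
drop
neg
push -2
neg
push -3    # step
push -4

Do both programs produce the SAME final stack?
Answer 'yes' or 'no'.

Answer: yes

Derivation:
Program A trace:
  After 'push 7': [7]
  After 'neg': [-7]
  After 'push -2': [-7, -2]
  After 'neg': [-7, 2]
  After 'push -3': [-7, 2, -3]
  After 'push -4': [-7, 2, -3, -4]
Program A final stack: [-7, 2, -3, -4]

Program B trace:
  After 'push 7': [7]
  After 'dup': [7, 7]
  After 'drop': [7]
  After 'neg': [-7]
  After 'push -2': [-7, -2]
  After 'neg': [-7, 2]
  After 'push -3': [-7, 2, -3]
  After 'push -4': [-7, 2, -3, -4]
Program B final stack: [-7, 2, -3, -4]
Same: yes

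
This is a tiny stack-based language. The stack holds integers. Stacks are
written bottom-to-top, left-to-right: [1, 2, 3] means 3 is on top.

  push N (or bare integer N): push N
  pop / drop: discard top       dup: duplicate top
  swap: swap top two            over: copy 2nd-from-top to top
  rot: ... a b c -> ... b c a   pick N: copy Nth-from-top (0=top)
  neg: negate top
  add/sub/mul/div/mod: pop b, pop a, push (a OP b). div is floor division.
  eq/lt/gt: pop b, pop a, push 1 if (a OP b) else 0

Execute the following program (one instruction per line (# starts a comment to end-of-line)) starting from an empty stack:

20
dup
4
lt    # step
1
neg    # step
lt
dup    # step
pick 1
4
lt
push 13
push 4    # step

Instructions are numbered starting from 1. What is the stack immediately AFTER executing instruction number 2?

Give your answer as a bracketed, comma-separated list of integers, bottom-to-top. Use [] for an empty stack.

Answer: [20, 20]

Derivation:
Step 1 ('20'): [20]
Step 2 ('dup'): [20, 20]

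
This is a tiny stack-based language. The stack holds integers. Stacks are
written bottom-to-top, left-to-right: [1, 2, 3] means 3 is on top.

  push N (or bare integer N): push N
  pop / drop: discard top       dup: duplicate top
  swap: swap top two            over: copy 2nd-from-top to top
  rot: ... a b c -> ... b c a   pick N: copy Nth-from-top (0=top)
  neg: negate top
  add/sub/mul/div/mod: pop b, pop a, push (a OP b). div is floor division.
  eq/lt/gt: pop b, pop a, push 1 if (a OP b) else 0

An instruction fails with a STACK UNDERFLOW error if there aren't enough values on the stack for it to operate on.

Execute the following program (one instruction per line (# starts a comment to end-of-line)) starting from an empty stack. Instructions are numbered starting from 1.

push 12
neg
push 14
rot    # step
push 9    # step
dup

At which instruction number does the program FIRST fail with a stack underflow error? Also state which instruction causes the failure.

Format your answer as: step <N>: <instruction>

Step 1 ('push 12'): stack = [12], depth = 1
Step 2 ('neg'): stack = [-12], depth = 1
Step 3 ('push 14'): stack = [-12, 14], depth = 2
Step 4 ('rot'): needs 3 value(s) but depth is 2 — STACK UNDERFLOW

Answer: step 4: rot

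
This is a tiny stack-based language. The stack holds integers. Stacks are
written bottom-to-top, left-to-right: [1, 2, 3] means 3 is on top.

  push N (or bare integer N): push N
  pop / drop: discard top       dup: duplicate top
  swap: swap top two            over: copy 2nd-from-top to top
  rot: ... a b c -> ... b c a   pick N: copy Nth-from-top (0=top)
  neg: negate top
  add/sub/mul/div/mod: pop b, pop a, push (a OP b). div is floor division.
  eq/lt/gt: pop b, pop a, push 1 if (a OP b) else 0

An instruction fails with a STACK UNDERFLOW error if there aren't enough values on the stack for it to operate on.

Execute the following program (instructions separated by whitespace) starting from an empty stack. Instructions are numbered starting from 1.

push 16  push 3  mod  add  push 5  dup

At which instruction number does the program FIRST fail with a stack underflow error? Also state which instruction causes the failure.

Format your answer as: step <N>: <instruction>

Answer: step 4: add

Derivation:
Step 1 ('push 16'): stack = [16], depth = 1
Step 2 ('push 3'): stack = [16, 3], depth = 2
Step 3 ('mod'): stack = [1], depth = 1
Step 4 ('add'): needs 2 value(s) but depth is 1 — STACK UNDERFLOW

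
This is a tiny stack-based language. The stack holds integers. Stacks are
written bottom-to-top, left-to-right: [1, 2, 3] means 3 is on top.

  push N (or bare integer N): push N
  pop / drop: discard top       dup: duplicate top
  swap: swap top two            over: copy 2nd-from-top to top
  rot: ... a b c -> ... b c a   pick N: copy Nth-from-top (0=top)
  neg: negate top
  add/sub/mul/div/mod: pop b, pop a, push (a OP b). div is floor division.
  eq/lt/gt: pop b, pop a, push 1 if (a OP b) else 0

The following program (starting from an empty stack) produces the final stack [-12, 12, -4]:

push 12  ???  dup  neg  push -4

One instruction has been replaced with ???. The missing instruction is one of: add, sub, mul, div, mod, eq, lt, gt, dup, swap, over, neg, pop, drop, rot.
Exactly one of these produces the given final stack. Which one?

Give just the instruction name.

Answer: neg

Derivation:
Stack before ???: [12]
Stack after ???:  [-12]
The instruction that transforms [12] -> [-12] is: neg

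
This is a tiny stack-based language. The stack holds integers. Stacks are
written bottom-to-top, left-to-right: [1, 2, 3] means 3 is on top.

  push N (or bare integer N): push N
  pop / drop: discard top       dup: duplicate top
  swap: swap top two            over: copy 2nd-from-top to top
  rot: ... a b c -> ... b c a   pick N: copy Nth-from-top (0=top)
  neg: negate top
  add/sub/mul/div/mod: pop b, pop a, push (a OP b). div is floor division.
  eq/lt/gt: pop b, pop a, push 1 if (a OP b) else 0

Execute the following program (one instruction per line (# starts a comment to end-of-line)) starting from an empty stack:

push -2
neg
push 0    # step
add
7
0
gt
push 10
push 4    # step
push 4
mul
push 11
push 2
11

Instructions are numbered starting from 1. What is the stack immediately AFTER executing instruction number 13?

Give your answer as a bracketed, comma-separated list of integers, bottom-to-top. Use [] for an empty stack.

Step 1 ('push -2'): [-2]
Step 2 ('neg'): [2]
Step 3 ('push 0'): [2, 0]
Step 4 ('add'): [2]
Step 5 ('7'): [2, 7]
Step 6 ('0'): [2, 7, 0]
Step 7 ('gt'): [2, 1]
Step 8 ('push 10'): [2, 1, 10]
Step 9 ('push 4'): [2, 1, 10, 4]
Step 10 ('push 4'): [2, 1, 10, 4, 4]
Step 11 ('mul'): [2, 1, 10, 16]
Step 12 ('push 11'): [2, 1, 10, 16, 11]
Step 13 ('push 2'): [2, 1, 10, 16, 11, 2]

Answer: [2, 1, 10, 16, 11, 2]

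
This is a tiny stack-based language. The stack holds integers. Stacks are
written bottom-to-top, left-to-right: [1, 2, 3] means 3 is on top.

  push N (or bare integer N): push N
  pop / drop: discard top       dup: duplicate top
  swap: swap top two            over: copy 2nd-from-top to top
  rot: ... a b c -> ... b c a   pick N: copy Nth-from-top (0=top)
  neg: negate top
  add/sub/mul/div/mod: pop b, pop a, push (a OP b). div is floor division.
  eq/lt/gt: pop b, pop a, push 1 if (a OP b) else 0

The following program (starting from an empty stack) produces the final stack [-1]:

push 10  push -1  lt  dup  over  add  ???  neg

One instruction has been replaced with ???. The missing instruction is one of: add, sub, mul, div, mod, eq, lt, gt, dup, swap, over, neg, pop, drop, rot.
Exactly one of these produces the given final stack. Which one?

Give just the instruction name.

Stack before ???: [0, 0]
Stack after ???:  [1]
The instruction that transforms [0, 0] -> [1] is: eq

Answer: eq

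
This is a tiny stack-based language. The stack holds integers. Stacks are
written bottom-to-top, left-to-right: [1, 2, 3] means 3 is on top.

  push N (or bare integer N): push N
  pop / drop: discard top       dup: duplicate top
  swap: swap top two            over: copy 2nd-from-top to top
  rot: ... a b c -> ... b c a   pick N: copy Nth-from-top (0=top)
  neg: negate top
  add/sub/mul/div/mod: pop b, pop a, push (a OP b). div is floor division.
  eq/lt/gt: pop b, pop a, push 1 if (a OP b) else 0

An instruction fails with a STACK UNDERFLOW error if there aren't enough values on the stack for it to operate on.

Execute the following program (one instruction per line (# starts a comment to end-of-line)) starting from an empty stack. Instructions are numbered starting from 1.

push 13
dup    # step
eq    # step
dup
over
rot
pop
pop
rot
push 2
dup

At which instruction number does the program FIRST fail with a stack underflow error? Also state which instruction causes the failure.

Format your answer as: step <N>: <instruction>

Answer: step 9: rot

Derivation:
Step 1 ('push 13'): stack = [13], depth = 1
Step 2 ('dup'): stack = [13, 13], depth = 2
Step 3 ('eq'): stack = [1], depth = 1
Step 4 ('dup'): stack = [1, 1], depth = 2
Step 5 ('over'): stack = [1, 1, 1], depth = 3
Step 6 ('rot'): stack = [1, 1, 1], depth = 3
Step 7 ('pop'): stack = [1, 1], depth = 2
Step 8 ('pop'): stack = [1], depth = 1
Step 9 ('rot'): needs 3 value(s) but depth is 1 — STACK UNDERFLOW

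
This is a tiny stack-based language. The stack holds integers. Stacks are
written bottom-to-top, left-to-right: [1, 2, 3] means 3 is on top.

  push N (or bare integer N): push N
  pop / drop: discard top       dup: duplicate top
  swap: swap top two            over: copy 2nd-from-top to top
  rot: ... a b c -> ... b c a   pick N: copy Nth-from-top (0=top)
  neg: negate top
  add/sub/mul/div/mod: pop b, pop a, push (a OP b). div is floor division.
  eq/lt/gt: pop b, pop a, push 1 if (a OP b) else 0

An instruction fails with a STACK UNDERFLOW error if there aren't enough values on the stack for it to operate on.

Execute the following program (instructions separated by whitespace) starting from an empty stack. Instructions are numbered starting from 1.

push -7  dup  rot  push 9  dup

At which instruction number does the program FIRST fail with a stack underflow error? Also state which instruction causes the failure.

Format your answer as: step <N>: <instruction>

Answer: step 3: rot

Derivation:
Step 1 ('push -7'): stack = [-7], depth = 1
Step 2 ('dup'): stack = [-7, -7], depth = 2
Step 3 ('rot'): needs 3 value(s) but depth is 2 — STACK UNDERFLOW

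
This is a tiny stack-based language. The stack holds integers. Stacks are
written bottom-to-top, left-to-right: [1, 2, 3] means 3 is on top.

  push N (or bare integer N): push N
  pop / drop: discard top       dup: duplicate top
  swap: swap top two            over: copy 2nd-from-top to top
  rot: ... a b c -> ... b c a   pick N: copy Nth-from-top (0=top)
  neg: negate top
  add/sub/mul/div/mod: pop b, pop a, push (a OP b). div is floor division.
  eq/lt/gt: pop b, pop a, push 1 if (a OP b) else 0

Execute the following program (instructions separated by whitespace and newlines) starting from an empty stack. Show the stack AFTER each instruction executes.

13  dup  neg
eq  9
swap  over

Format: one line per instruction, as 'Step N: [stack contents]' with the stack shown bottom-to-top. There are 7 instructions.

Step 1: [13]
Step 2: [13, 13]
Step 3: [13, -13]
Step 4: [0]
Step 5: [0, 9]
Step 6: [9, 0]
Step 7: [9, 0, 9]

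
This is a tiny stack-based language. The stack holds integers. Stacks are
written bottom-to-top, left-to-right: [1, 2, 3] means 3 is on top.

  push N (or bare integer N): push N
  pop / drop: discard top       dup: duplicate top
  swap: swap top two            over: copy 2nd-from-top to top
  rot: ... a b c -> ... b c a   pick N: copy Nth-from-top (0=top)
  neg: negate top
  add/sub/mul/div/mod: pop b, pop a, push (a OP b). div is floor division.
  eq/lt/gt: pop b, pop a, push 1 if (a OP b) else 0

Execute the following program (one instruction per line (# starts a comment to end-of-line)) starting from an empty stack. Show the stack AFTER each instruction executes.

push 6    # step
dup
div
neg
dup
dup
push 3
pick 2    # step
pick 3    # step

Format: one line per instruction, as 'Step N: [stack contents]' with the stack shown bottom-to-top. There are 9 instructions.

Step 1: [6]
Step 2: [6, 6]
Step 3: [1]
Step 4: [-1]
Step 5: [-1, -1]
Step 6: [-1, -1, -1]
Step 7: [-1, -1, -1, 3]
Step 8: [-1, -1, -1, 3, -1]
Step 9: [-1, -1, -1, 3, -1, -1]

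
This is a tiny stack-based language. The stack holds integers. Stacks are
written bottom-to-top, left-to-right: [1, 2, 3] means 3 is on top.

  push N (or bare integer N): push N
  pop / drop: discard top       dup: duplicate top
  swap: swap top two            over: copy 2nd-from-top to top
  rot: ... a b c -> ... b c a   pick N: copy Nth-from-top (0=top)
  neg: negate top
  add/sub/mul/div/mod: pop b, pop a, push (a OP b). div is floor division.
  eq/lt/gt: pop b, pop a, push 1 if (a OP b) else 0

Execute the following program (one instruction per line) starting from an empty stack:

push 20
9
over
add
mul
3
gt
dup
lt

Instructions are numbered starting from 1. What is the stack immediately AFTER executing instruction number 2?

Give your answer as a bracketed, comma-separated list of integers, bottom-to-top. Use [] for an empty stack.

Answer: [20, 9]

Derivation:
Step 1 ('push 20'): [20]
Step 2 ('9'): [20, 9]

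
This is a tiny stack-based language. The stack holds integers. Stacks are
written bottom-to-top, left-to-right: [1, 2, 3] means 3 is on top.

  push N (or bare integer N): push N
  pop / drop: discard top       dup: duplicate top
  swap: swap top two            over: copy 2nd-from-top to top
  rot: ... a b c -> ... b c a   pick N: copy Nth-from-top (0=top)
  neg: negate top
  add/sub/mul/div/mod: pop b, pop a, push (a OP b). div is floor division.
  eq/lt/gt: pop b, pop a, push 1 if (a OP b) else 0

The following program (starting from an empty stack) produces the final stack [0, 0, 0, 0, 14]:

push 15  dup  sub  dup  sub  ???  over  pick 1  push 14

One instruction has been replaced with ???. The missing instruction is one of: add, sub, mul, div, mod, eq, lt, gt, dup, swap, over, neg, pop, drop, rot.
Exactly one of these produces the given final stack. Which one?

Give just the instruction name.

Answer: dup

Derivation:
Stack before ???: [0]
Stack after ???:  [0, 0]
The instruction that transforms [0] -> [0, 0] is: dup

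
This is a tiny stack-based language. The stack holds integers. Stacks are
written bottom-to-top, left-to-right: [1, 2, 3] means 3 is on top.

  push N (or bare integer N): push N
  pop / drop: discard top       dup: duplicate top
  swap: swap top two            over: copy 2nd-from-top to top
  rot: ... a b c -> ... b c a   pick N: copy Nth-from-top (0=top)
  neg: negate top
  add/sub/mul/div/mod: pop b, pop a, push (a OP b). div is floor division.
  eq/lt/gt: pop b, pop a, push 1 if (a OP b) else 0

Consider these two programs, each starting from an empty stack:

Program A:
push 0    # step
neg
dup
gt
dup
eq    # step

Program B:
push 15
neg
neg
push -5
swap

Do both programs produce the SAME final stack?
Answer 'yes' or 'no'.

Answer: no

Derivation:
Program A trace:
  After 'push 0': [0]
  After 'neg': [0]
  After 'dup': [0, 0]
  After 'gt': [0]
  After 'dup': [0, 0]
  After 'eq': [1]
Program A final stack: [1]

Program B trace:
  After 'push 15': [15]
  After 'neg': [-15]
  After 'neg': [15]
  After 'push -5': [15, -5]
  After 'swap': [-5, 15]
Program B final stack: [-5, 15]
Same: no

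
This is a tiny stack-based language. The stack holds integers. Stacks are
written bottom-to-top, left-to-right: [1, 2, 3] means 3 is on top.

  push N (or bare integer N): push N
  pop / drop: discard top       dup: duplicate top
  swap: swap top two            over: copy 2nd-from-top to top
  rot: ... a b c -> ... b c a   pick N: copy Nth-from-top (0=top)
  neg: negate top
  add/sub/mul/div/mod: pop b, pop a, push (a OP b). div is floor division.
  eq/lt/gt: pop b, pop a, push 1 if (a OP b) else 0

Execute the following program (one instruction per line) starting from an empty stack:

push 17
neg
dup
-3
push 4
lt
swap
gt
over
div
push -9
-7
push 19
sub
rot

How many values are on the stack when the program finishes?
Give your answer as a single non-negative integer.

Answer: 4

Derivation:
After 'push 17': stack = [17] (depth 1)
After 'neg': stack = [-17] (depth 1)
After 'dup': stack = [-17, -17] (depth 2)
After 'push -3': stack = [-17, -17, -3] (depth 3)
After 'push 4': stack = [-17, -17, -3, 4] (depth 4)
After 'lt': stack = [-17, -17, 1] (depth 3)
After 'swap': stack = [-17, 1, -17] (depth 3)
After 'gt': stack = [-17, 1] (depth 2)
After 'over': stack = [-17, 1, -17] (depth 3)
After 'div': stack = [-17, -1] (depth 2)
After 'push -9': stack = [-17, -1, -9] (depth 3)
After 'push -7': stack = [-17, -1, -9, -7] (depth 4)
After 'push 19': stack = [-17, -1, -9, -7, 19] (depth 5)
After 'sub': stack = [-17, -1, -9, -26] (depth 4)
After 'rot': stack = [-17, -9, -26, -1] (depth 4)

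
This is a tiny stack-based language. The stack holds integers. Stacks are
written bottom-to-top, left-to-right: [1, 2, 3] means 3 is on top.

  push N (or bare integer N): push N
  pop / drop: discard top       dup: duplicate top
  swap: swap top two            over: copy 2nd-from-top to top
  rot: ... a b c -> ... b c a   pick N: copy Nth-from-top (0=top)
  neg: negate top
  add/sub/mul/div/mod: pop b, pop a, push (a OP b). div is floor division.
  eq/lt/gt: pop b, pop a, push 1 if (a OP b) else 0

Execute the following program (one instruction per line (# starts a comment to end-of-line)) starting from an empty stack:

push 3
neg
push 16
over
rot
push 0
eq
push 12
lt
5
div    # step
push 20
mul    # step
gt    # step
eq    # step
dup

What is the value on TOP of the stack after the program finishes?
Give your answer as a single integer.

After 'push 3': [3]
After 'neg': [-3]
After 'push 16': [-3, 16]
After 'over': [-3, 16, -3]
After 'rot': [16, -3, -3]
After 'push 0': [16, -3, -3, 0]
After 'eq': [16, -3, 0]
After 'push 12': [16, -3, 0, 12]
After 'lt': [16, -3, 1]
After 'push 5': [16, -3, 1, 5]
After 'div': [16, -3, 0]
After 'push 20': [16, -3, 0, 20]
After 'mul': [16, -3, 0]
After 'gt': [16, 0]
After 'eq': [0]
After 'dup': [0, 0]

Answer: 0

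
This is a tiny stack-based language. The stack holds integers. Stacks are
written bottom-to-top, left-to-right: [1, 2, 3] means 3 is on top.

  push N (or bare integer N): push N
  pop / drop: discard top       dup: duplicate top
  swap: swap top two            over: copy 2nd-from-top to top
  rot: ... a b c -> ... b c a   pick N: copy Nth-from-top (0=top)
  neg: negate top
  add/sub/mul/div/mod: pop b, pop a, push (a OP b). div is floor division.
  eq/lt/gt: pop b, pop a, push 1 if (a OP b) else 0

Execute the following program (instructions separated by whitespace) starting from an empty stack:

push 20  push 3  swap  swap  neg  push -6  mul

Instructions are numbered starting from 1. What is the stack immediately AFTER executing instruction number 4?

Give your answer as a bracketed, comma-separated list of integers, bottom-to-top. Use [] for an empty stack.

Step 1 ('push 20'): [20]
Step 2 ('push 3'): [20, 3]
Step 3 ('swap'): [3, 20]
Step 4 ('swap'): [20, 3]

Answer: [20, 3]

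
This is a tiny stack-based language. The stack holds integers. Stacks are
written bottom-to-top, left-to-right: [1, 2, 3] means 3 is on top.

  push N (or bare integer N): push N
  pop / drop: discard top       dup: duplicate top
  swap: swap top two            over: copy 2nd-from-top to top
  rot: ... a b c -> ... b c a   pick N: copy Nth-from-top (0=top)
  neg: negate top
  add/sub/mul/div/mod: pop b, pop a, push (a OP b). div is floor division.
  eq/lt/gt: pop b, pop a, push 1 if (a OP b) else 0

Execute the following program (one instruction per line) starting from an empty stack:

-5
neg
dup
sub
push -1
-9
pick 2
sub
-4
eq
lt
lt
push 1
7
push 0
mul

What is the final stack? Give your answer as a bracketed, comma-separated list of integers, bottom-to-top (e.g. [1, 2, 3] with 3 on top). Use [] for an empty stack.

After 'push -5': [-5]
After 'neg': [5]
After 'dup': [5, 5]
After 'sub': [0]
After 'push -1': [0, -1]
After 'push -9': [0, -1, -9]
After 'pick 2': [0, -1, -9, 0]
After 'sub': [0, -1, -9]
After 'push -4': [0, -1, -9, -4]
After 'eq': [0, -1, 0]
After 'lt': [0, 1]
After 'lt': [1]
After 'push 1': [1, 1]
After 'push 7': [1, 1, 7]
After 'push 0': [1, 1, 7, 0]
After 'mul': [1, 1, 0]

Answer: [1, 1, 0]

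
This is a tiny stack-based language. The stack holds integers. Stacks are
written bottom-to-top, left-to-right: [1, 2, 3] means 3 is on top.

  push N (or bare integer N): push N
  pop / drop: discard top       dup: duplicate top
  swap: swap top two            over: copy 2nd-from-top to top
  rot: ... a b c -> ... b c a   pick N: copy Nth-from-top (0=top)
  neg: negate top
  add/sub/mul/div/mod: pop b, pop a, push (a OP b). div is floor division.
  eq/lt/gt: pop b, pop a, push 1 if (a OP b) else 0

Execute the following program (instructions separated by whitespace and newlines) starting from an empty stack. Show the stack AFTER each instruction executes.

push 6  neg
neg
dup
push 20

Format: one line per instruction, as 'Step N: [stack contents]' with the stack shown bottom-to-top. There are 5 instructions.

Step 1: [6]
Step 2: [-6]
Step 3: [6]
Step 4: [6, 6]
Step 5: [6, 6, 20]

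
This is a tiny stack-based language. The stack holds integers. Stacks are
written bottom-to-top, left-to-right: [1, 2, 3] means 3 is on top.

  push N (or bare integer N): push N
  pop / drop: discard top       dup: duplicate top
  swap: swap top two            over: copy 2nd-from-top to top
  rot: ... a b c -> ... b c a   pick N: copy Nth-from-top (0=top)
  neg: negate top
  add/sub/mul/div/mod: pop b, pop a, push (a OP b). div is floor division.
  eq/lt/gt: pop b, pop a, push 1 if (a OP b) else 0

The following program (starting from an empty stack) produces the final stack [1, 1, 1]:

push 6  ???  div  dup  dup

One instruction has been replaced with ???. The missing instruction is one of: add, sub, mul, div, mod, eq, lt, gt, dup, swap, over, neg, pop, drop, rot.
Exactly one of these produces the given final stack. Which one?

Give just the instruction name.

Answer: dup

Derivation:
Stack before ???: [6]
Stack after ???:  [6, 6]
The instruction that transforms [6] -> [6, 6] is: dup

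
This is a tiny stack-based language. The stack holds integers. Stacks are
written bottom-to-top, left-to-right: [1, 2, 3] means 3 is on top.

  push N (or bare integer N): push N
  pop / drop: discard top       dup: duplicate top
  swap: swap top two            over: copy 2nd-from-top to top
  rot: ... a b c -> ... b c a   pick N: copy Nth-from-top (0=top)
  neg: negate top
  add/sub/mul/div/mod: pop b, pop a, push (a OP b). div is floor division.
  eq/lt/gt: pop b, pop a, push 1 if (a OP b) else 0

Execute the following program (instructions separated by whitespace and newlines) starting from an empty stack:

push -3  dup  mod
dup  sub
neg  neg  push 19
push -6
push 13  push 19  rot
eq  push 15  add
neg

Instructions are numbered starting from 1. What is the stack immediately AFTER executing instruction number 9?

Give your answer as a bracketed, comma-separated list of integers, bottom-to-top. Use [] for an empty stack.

Step 1 ('push -3'): [-3]
Step 2 ('dup'): [-3, -3]
Step 3 ('mod'): [0]
Step 4 ('dup'): [0, 0]
Step 5 ('sub'): [0]
Step 6 ('neg'): [0]
Step 7 ('neg'): [0]
Step 8 ('push 19'): [0, 19]
Step 9 ('push -6'): [0, 19, -6]

Answer: [0, 19, -6]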